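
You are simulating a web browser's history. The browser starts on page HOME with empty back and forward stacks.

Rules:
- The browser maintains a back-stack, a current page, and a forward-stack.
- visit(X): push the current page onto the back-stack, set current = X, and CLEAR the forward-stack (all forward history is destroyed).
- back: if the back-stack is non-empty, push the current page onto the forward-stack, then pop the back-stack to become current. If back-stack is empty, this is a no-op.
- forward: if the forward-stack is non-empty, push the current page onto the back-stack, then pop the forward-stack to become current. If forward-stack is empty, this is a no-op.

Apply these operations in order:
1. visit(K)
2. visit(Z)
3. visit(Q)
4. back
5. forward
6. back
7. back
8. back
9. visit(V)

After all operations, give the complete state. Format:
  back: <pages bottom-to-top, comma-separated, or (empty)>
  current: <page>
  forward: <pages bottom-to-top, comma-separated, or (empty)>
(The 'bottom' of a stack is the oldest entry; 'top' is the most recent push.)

Answer: back: HOME
current: V
forward: (empty)

Derivation:
After 1 (visit(K)): cur=K back=1 fwd=0
After 2 (visit(Z)): cur=Z back=2 fwd=0
After 3 (visit(Q)): cur=Q back=3 fwd=0
After 4 (back): cur=Z back=2 fwd=1
After 5 (forward): cur=Q back=3 fwd=0
After 6 (back): cur=Z back=2 fwd=1
After 7 (back): cur=K back=1 fwd=2
After 8 (back): cur=HOME back=0 fwd=3
After 9 (visit(V)): cur=V back=1 fwd=0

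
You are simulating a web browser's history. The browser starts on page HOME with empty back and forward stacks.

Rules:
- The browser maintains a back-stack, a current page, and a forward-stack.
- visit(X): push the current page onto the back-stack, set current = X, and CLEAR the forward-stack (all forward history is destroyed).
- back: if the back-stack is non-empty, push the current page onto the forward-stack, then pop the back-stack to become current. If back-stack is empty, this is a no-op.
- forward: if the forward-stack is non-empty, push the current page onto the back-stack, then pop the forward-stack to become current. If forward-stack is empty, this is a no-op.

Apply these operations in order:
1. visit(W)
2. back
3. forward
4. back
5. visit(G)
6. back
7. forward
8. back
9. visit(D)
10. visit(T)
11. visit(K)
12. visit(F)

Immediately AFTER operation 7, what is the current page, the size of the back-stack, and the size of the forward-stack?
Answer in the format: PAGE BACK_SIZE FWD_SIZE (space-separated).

After 1 (visit(W)): cur=W back=1 fwd=0
After 2 (back): cur=HOME back=0 fwd=1
After 3 (forward): cur=W back=1 fwd=0
After 4 (back): cur=HOME back=0 fwd=1
After 5 (visit(G)): cur=G back=1 fwd=0
After 6 (back): cur=HOME back=0 fwd=1
After 7 (forward): cur=G back=1 fwd=0

G 1 0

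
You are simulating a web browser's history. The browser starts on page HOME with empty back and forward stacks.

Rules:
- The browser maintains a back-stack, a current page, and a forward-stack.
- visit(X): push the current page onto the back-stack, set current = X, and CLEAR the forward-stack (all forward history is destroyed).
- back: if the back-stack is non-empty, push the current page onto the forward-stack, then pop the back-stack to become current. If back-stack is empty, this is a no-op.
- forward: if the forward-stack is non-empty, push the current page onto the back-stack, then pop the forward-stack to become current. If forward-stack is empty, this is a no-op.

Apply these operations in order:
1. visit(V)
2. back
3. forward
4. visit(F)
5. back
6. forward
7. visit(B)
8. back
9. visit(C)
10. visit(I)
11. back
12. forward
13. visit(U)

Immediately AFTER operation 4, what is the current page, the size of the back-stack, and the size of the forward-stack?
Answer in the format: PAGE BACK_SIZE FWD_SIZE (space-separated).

After 1 (visit(V)): cur=V back=1 fwd=0
After 2 (back): cur=HOME back=0 fwd=1
After 3 (forward): cur=V back=1 fwd=0
After 4 (visit(F)): cur=F back=2 fwd=0

F 2 0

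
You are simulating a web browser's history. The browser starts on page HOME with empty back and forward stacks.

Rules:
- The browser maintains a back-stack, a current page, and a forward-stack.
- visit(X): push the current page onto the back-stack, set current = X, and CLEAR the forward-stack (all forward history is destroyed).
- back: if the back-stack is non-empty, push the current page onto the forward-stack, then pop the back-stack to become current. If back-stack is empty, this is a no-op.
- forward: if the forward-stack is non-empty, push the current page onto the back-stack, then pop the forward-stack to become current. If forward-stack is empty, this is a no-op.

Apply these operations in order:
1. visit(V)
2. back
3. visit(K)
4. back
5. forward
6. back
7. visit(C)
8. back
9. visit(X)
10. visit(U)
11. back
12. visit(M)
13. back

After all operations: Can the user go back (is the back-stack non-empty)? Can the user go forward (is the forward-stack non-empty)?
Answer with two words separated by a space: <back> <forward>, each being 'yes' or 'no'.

After 1 (visit(V)): cur=V back=1 fwd=0
After 2 (back): cur=HOME back=0 fwd=1
After 3 (visit(K)): cur=K back=1 fwd=0
After 4 (back): cur=HOME back=0 fwd=1
After 5 (forward): cur=K back=1 fwd=0
After 6 (back): cur=HOME back=0 fwd=1
After 7 (visit(C)): cur=C back=1 fwd=0
After 8 (back): cur=HOME back=0 fwd=1
After 9 (visit(X)): cur=X back=1 fwd=0
After 10 (visit(U)): cur=U back=2 fwd=0
After 11 (back): cur=X back=1 fwd=1
After 12 (visit(M)): cur=M back=2 fwd=0
After 13 (back): cur=X back=1 fwd=1

Answer: yes yes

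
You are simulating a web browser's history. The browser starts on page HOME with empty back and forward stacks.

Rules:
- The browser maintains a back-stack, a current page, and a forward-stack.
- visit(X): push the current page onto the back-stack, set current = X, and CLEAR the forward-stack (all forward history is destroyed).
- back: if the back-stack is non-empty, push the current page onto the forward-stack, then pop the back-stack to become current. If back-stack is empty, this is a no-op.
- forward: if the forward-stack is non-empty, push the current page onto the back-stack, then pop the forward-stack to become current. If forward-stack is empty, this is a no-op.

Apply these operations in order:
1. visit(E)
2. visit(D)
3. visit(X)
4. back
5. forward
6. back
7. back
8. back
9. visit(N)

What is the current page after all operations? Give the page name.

After 1 (visit(E)): cur=E back=1 fwd=0
After 2 (visit(D)): cur=D back=2 fwd=0
After 3 (visit(X)): cur=X back=3 fwd=0
After 4 (back): cur=D back=2 fwd=1
After 5 (forward): cur=X back=3 fwd=0
After 6 (back): cur=D back=2 fwd=1
After 7 (back): cur=E back=1 fwd=2
After 8 (back): cur=HOME back=0 fwd=3
After 9 (visit(N)): cur=N back=1 fwd=0

Answer: N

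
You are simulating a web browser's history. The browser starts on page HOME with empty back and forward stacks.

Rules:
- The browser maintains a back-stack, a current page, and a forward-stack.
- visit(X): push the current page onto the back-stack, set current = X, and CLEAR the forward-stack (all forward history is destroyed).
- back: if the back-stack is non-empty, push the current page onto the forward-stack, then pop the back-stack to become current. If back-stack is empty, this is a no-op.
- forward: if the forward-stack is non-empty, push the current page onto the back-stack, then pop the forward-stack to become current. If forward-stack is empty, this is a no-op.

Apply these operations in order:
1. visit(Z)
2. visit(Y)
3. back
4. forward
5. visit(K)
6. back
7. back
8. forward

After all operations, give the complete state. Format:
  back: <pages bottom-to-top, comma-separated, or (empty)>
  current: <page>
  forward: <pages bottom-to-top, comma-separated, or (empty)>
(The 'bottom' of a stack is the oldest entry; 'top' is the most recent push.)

After 1 (visit(Z)): cur=Z back=1 fwd=0
After 2 (visit(Y)): cur=Y back=2 fwd=0
After 3 (back): cur=Z back=1 fwd=1
After 4 (forward): cur=Y back=2 fwd=0
After 5 (visit(K)): cur=K back=3 fwd=0
After 6 (back): cur=Y back=2 fwd=1
After 7 (back): cur=Z back=1 fwd=2
After 8 (forward): cur=Y back=2 fwd=1

Answer: back: HOME,Z
current: Y
forward: K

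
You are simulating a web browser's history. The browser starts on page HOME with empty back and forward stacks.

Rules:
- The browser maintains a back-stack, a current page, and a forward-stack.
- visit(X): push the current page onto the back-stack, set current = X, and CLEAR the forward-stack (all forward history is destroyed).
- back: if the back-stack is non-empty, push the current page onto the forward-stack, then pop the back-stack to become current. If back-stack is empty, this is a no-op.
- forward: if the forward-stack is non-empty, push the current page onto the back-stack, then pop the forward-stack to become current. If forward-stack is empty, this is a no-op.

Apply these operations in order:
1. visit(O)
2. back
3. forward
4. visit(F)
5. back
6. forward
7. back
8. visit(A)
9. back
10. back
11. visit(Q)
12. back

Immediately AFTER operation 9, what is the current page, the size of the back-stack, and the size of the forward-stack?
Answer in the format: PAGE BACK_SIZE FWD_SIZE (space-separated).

After 1 (visit(O)): cur=O back=1 fwd=0
After 2 (back): cur=HOME back=0 fwd=1
After 3 (forward): cur=O back=1 fwd=0
After 4 (visit(F)): cur=F back=2 fwd=0
After 5 (back): cur=O back=1 fwd=1
After 6 (forward): cur=F back=2 fwd=0
After 7 (back): cur=O back=1 fwd=1
After 8 (visit(A)): cur=A back=2 fwd=0
After 9 (back): cur=O back=1 fwd=1

O 1 1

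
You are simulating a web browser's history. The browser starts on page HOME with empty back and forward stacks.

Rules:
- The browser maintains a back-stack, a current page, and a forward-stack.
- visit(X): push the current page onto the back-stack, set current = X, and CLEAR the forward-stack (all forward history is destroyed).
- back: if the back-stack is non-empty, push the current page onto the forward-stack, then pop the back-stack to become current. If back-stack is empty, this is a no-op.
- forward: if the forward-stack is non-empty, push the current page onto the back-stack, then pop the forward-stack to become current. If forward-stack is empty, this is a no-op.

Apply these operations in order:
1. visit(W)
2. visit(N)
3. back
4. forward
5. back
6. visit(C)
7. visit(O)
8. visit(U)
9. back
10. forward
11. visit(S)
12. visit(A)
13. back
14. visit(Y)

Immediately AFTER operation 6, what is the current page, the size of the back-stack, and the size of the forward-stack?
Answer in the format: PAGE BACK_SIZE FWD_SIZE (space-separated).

After 1 (visit(W)): cur=W back=1 fwd=0
After 2 (visit(N)): cur=N back=2 fwd=0
After 3 (back): cur=W back=1 fwd=1
After 4 (forward): cur=N back=2 fwd=0
After 5 (back): cur=W back=1 fwd=1
After 6 (visit(C)): cur=C back=2 fwd=0

C 2 0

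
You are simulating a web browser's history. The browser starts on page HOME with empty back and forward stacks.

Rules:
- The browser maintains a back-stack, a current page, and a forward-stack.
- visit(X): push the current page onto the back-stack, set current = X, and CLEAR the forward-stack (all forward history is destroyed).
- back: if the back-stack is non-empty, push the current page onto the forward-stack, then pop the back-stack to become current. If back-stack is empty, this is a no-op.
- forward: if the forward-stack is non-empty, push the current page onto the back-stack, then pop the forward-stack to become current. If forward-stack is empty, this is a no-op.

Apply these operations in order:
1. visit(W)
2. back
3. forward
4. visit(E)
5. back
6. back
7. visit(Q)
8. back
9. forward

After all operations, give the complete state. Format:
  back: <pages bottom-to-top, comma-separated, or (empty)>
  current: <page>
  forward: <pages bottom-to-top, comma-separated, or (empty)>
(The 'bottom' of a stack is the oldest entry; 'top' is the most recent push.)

Answer: back: HOME
current: Q
forward: (empty)

Derivation:
After 1 (visit(W)): cur=W back=1 fwd=0
After 2 (back): cur=HOME back=0 fwd=1
After 3 (forward): cur=W back=1 fwd=0
After 4 (visit(E)): cur=E back=2 fwd=0
After 5 (back): cur=W back=1 fwd=1
After 6 (back): cur=HOME back=0 fwd=2
After 7 (visit(Q)): cur=Q back=1 fwd=0
After 8 (back): cur=HOME back=0 fwd=1
After 9 (forward): cur=Q back=1 fwd=0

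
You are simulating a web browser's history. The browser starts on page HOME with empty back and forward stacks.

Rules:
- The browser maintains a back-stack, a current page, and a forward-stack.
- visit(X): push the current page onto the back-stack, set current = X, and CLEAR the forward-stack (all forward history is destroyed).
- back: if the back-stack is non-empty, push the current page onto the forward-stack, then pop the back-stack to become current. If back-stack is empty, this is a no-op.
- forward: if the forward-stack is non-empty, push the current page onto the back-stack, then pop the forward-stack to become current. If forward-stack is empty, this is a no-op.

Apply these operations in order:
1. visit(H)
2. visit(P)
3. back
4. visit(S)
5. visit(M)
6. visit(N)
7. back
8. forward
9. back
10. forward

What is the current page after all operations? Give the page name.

After 1 (visit(H)): cur=H back=1 fwd=0
After 2 (visit(P)): cur=P back=2 fwd=0
After 3 (back): cur=H back=1 fwd=1
After 4 (visit(S)): cur=S back=2 fwd=0
After 5 (visit(M)): cur=M back=3 fwd=0
After 6 (visit(N)): cur=N back=4 fwd=0
After 7 (back): cur=M back=3 fwd=1
After 8 (forward): cur=N back=4 fwd=0
After 9 (back): cur=M back=3 fwd=1
After 10 (forward): cur=N back=4 fwd=0

Answer: N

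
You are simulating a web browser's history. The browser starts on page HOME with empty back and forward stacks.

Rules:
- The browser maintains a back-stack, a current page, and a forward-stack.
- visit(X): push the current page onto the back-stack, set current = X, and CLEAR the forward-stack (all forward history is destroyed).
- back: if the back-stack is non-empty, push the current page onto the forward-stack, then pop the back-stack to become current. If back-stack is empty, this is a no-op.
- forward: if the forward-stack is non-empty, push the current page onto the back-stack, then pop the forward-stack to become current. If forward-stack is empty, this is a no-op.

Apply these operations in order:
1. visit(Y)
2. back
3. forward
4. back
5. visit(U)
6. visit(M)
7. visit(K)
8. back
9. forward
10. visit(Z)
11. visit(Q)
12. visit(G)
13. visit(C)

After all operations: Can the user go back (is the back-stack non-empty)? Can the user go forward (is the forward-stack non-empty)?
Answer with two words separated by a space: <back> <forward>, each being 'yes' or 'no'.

Answer: yes no

Derivation:
After 1 (visit(Y)): cur=Y back=1 fwd=0
After 2 (back): cur=HOME back=0 fwd=1
After 3 (forward): cur=Y back=1 fwd=0
After 4 (back): cur=HOME back=0 fwd=1
After 5 (visit(U)): cur=U back=1 fwd=0
After 6 (visit(M)): cur=M back=2 fwd=0
After 7 (visit(K)): cur=K back=3 fwd=0
After 8 (back): cur=M back=2 fwd=1
After 9 (forward): cur=K back=3 fwd=0
After 10 (visit(Z)): cur=Z back=4 fwd=0
After 11 (visit(Q)): cur=Q back=5 fwd=0
After 12 (visit(G)): cur=G back=6 fwd=0
After 13 (visit(C)): cur=C back=7 fwd=0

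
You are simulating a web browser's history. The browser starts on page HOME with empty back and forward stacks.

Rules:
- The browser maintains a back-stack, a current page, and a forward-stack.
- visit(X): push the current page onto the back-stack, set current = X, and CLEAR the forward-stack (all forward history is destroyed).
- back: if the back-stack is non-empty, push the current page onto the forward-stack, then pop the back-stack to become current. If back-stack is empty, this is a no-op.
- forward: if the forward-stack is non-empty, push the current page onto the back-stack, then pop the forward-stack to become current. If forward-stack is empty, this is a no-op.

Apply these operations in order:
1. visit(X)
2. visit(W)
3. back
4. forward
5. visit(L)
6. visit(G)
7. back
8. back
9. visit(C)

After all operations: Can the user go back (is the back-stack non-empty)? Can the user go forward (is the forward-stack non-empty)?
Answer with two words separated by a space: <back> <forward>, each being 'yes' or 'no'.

Answer: yes no

Derivation:
After 1 (visit(X)): cur=X back=1 fwd=0
After 2 (visit(W)): cur=W back=2 fwd=0
After 3 (back): cur=X back=1 fwd=1
After 4 (forward): cur=W back=2 fwd=0
After 5 (visit(L)): cur=L back=3 fwd=0
After 6 (visit(G)): cur=G back=4 fwd=0
After 7 (back): cur=L back=3 fwd=1
After 8 (back): cur=W back=2 fwd=2
After 9 (visit(C)): cur=C back=3 fwd=0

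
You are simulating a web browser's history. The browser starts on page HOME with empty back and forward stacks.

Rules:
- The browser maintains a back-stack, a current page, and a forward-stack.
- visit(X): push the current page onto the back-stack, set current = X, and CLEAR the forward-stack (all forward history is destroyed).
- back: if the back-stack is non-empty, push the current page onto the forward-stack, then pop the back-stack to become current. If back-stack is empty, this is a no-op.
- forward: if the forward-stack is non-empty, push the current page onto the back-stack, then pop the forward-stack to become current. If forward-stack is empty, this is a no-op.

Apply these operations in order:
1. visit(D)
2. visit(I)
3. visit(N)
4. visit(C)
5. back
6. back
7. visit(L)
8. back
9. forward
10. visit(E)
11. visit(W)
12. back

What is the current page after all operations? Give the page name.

Answer: E

Derivation:
After 1 (visit(D)): cur=D back=1 fwd=0
After 2 (visit(I)): cur=I back=2 fwd=0
After 3 (visit(N)): cur=N back=3 fwd=0
After 4 (visit(C)): cur=C back=4 fwd=0
After 5 (back): cur=N back=3 fwd=1
After 6 (back): cur=I back=2 fwd=2
After 7 (visit(L)): cur=L back=3 fwd=0
After 8 (back): cur=I back=2 fwd=1
After 9 (forward): cur=L back=3 fwd=0
After 10 (visit(E)): cur=E back=4 fwd=0
After 11 (visit(W)): cur=W back=5 fwd=0
After 12 (back): cur=E back=4 fwd=1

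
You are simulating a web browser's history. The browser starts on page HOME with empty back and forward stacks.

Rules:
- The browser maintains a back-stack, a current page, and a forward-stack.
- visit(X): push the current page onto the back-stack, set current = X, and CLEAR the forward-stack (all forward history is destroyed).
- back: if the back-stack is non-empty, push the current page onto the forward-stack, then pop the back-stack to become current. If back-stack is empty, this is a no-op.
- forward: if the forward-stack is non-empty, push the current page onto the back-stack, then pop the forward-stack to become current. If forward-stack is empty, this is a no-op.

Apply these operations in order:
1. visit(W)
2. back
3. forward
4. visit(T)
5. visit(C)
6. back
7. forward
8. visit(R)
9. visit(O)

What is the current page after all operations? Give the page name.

Answer: O

Derivation:
After 1 (visit(W)): cur=W back=1 fwd=0
After 2 (back): cur=HOME back=0 fwd=1
After 3 (forward): cur=W back=1 fwd=0
After 4 (visit(T)): cur=T back=2 fwd=0
After 5 (visit(C)): cur=C back=3 fwd=0
After 6 (back): cur=T back=2 fwd=1
After 7 (forward): cur=C back=3 fwd=0
After 8 (visit(R)): cur=R back=4 fwd=0
After 9 (visit(O)): cur=O back=5 fwd=0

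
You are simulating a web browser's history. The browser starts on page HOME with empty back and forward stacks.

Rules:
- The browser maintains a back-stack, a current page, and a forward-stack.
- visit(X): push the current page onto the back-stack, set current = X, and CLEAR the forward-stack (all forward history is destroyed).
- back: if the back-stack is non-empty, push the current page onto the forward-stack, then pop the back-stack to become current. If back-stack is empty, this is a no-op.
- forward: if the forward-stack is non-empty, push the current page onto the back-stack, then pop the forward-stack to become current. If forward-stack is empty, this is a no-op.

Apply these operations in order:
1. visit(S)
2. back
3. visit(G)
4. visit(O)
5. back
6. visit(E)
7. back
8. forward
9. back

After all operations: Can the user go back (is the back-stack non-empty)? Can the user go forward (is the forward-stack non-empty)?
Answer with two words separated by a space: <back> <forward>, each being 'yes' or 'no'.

Answer: yes yes

Derivation:
After 1 (visit(S)): cur=S back=1 fwd=0
After 2 (back): cur=HOME back=0 fwd=1
After 3 (visit(G)): cur=G back=1 fwd=0
After 4 (visit(O)): cur=O back=2 fwd=0
After 5 (back): cur=G back=1 fwd=1
After 6 (visit(E)): cur=E back=2 fwd=0
After 7 (back): cur=G back=1 fwd=1
After 8 (forward): cur=E back=2 fwd=0
After 9 (back): cur=G back=1 fwd=1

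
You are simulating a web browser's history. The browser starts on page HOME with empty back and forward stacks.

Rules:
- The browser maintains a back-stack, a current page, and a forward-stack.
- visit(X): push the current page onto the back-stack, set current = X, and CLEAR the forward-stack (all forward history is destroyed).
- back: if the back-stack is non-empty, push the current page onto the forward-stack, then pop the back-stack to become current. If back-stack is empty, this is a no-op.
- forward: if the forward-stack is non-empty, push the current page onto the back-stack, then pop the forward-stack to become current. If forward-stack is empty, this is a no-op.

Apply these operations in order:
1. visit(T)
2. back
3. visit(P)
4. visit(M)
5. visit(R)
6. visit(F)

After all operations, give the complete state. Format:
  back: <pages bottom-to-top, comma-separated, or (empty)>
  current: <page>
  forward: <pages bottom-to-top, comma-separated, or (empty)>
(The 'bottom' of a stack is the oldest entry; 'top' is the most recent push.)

After 1 (visit(T)): cur=T back=1 fwd=0
After 2 (back): cur=HOME back=0 fwd=1
After 3 (visit(P)): cur=P back=1 fwd=0
After 4 (visit(M)): cur=M back=2 fwd=0
After 5 (visit(R)): cur=R back=3 fwd=0
After 6 (visit(F)): cur=F back=4 fwd=0

Answer: back: HOME,P,M,R
current: F
forward: (empty)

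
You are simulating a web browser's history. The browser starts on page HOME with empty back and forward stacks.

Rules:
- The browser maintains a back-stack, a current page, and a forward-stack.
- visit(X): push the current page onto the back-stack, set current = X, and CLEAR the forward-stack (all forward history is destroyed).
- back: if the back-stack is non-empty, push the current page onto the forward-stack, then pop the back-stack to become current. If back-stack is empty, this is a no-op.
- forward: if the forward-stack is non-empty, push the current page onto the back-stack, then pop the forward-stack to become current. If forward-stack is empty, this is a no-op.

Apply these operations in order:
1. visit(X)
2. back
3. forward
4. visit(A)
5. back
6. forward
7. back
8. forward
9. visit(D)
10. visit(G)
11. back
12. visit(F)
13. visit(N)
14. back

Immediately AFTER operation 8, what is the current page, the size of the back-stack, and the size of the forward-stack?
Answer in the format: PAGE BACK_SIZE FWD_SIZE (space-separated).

After 1 (visit(X)): cur=X back=1 fwd=0
After 2 (back): cur=HOME back=0 fwd=1
After 3 (forward): cur=X back=1 fwd=0
After 4 (visit(A)): cur=A back=2 fwd=0
After 5 (back): cur=X back=1 fwd=1
After 6 (forward): cur=A back=2 fwd=0
After 7 (back): cur=X back=1 fwd=1
After 8 (forward): cur=A back=2 fwd=0

A 2 0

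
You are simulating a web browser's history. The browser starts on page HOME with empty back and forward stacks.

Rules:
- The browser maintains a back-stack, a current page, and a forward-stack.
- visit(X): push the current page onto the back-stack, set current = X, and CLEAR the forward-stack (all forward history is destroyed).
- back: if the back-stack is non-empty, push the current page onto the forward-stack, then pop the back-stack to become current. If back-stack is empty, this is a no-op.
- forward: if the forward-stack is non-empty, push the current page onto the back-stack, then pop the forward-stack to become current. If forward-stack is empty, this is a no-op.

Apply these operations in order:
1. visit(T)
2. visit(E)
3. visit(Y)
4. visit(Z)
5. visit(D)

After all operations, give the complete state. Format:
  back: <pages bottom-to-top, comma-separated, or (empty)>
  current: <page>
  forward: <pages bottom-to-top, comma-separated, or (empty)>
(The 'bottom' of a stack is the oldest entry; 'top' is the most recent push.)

Answer: back: HOME,T,E,Y,Z
current: D
forward: (empty)

Derivation:
After 1 (visit(T)): cur=T back=1 fwd=0
After 2 (visit(E)): cur=E back=2 fwd=0
After 3 (visit(Y)): cur=Y back=3 fwd=0
After 4 (visit(Z)): cur=Z back=4 fwd=0
After 5 (visit(D)): cur=D back=5 fwd=0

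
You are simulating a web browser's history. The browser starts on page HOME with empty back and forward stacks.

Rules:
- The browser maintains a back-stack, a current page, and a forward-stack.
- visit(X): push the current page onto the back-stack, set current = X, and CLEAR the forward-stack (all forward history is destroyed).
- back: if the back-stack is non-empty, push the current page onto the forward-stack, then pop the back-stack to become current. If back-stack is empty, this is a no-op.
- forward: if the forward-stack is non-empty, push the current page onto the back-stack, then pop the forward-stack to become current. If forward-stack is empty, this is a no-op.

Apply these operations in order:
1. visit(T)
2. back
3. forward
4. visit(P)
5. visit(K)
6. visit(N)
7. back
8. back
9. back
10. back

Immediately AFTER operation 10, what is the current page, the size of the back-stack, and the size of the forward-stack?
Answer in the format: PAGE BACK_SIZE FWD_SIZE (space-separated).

After 1 (visit(T)): cur=T back=1 fwd=0
After 2 (back): cur=HOME back=0 fwd=1
After 3 (forward): cur=T back=1 fwd=0
After 4 (visit(P)): cur=P back=2 fwd=0
After 5 (visit(K)): cur=K back=3 fwd=0
After 6 (visit(N)): cur=N back=4 fwd=0
After 7 (back): cur=K back=3 fwd=1
After 8 (back): cur=P back=2 fwd=2
After 9 (back): cur=T back=1 fwd=3
After 10 (back): cur=HOME back=0 fwd=4

HOME 0 4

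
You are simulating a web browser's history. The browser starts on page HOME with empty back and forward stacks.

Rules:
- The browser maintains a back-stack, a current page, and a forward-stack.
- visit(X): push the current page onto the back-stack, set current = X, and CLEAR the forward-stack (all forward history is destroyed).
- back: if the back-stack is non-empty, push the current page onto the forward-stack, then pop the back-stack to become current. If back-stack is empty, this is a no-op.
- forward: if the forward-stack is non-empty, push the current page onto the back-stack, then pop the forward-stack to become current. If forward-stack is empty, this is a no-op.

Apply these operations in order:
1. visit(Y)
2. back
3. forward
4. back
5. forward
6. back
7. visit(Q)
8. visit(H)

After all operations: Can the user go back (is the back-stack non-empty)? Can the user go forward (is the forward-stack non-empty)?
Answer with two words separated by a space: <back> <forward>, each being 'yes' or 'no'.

After 1 (visit(Y)): cur=Y back=1 fwd=0
After 2 (back): cur=HOME back=0 fwd=1
After 3 (forward): cur=Y back=1 fwd=0
After 4 (back): cur=HOME back=0 fwd=1
After 5 (forward): cur=Y back=1 fwd=0
After 6 (back): cur=HOME back=0 fwd=1
After 7 (visit(Q)): cur=Q back=1 fwd=0
After 8 (visit(H)): cur=H back=2 fwd=0

Answer: yes no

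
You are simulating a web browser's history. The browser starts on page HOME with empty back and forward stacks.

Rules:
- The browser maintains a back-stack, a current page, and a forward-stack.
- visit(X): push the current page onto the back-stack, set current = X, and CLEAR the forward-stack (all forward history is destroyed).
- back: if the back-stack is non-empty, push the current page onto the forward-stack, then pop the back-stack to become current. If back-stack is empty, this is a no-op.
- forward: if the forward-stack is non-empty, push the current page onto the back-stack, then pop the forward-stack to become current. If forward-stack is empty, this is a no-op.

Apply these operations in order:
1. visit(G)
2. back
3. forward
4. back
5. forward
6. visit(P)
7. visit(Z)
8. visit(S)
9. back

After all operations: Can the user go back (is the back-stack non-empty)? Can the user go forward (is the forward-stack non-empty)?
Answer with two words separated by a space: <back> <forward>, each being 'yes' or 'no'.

After 1 (visit(G)): cur=G back=1 fwd=0
After 2 (back): cur=HOME back=0 fwd=1
After 3 (forward): cur=G back=1 fwd=0
After 4 (back): cur=HOME back=0 fwd=1
After 5 (forward): cur=G back=1 fwd=0
After 6 (visit(P)): cur=P back=2 fwd=0
After 7 (visit(Z)): cur=Z back=3 fwd=0
After 8 (visit(S)): cur=S back=4 fwd=0
After 9 (back): cur=Z back=3 fwd=1

Answer: yes yes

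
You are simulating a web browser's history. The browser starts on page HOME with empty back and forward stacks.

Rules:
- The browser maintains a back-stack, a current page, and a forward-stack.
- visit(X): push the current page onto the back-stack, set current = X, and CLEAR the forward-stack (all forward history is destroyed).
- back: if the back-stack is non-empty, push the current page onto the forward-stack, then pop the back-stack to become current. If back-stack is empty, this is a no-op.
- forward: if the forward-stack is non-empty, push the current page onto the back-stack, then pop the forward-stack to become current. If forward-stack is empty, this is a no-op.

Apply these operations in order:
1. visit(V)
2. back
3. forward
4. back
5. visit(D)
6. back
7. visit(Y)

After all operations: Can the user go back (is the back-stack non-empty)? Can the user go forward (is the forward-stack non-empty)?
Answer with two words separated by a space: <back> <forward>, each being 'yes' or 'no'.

Answer: yes no

Derivation:
After 1 (visit(V)): cur=V back=1 fwd=0
After 2 (back): cur=HOME back=0 fwd=1
After 3 (forward): cur=V back=1 fwd=0
After 4 (back): cur=HOME back=0 fwd=1
After 5 (visit(D)): cur=D back=1 fwd=0
After 6 (back): cur=HOME back=0 fwd=1
After 7 (visit(Y)): cur=Y back=1 fwd=0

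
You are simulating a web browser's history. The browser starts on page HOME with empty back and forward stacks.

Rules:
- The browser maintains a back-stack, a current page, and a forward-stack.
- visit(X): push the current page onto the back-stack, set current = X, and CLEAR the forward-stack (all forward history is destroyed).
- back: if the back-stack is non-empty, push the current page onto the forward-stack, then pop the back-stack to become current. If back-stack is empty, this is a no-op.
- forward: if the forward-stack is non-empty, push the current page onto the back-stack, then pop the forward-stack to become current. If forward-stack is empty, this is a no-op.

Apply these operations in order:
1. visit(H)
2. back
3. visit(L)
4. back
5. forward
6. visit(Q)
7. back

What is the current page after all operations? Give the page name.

Answer: L

Derivation:
After 1 (visit(H)): cur=H back=1 fwd=0
After 2 (back): cur=HOME back=0 fwd=1
After 3 (visit(L)): cur=L back=1 fwd=0
After 4 (back): cur=HOME back=0 fwd=1
After 5 (forward): cur=L back=1 fwd=0
After 6 (visit(Q)): cur=Q back=2 fwd=0
After 7 (back): cur=L back=1 fwd=1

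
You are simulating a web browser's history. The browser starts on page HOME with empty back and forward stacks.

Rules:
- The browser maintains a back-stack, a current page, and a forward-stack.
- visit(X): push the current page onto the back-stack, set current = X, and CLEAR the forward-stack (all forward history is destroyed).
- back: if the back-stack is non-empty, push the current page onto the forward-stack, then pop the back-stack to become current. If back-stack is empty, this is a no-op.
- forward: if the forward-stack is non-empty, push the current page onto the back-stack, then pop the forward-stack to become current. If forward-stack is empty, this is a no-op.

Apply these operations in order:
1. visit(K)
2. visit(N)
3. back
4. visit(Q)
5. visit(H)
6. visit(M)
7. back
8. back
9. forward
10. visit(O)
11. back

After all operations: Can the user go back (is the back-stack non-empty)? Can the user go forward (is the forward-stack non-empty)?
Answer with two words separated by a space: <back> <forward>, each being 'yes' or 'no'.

After 1 (visit(K)): cur=K back=1 fwd=0
After 2 (visit(N)): cur=N back=2 fwd=0
After 3 (back): cur=K back=1 fwd=1
After 4 (visit(Q)): cur=Q back=2 fwd=0
After 5 (visit(H)): cur=H back=3 fwd=0
After 6 (visit(M)): cur=M back=4 fwd=0
After 7 (back): cur=H back=3 fwd=1
After 8 (back): cur=Q back=2 fwd=2
After 9 (forward): cur=H back=3 fwd=1
After 10 (visit(O)): cur=O back=4 fwd=0
After 11 (back): cur=H back=3 fwd=1

Answer: yes yes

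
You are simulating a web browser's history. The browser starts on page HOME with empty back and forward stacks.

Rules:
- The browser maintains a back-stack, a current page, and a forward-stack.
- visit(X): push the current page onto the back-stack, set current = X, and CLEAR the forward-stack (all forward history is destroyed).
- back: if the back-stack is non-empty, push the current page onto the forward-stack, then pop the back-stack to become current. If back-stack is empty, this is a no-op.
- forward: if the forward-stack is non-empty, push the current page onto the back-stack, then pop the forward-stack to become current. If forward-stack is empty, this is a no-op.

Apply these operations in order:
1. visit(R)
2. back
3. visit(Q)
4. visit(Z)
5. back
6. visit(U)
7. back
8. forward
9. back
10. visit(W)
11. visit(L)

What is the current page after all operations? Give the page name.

After 1 (visit(R)): cur=R back=1 fwd=0
After 2 (back): cur=HOME back=0 fwd=1
After 3 (visit(Q)): cur=Q back=1 fwd=0
After 4 (visit(Z)): cur=Z back=2 fwd=0
After 5 (back): cur=Q back=1 fwd=1
After 6 (visit(U)): cur=U back=2 fwd=0
After 7 (back): cur=Q back=1 fwd=1
After 8 (forward): cur=U back=2 fwd=0
After 9 (back): cur=Q back=1 fwd=1
After 10 (visit(W)): cur=W back=2 fwd=0
After 11 (visit(L)): cur=L back=3 fwd=0

Answer: L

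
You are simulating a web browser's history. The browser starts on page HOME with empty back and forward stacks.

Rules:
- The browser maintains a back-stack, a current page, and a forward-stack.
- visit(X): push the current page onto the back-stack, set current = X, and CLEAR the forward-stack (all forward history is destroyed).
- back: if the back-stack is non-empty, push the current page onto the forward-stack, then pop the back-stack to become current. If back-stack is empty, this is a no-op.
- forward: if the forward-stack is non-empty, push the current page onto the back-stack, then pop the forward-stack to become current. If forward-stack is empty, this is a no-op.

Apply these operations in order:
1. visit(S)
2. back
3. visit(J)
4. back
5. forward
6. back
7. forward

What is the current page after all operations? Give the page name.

Answer: J

Derivation:
After 1 (visit(S)): cur=S back=1 fwd=0
After 2 (back): cur=HOME back=0 fwd=1
After 3 (visit(J)): cur=J back=1 fwd=0
After 4 (back): cur=HOME back=0 fwd=1
After 5 (forward): cur=J back=1 fwd=0
After 6 (back): cur=HOME back=0 fwd=1
After 7 (forward): cur=J back=1 fwd=0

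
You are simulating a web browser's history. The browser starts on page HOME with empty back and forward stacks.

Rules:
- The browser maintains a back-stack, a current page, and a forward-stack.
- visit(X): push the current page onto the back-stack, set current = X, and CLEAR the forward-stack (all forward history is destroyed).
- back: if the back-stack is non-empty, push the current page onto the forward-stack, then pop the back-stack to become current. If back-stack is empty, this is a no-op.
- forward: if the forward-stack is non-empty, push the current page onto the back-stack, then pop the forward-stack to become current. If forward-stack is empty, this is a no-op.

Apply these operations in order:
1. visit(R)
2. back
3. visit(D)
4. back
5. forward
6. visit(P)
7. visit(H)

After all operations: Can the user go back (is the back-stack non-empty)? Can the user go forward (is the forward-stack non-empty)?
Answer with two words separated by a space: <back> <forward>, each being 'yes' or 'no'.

After 1 (visit(R)): cur=R back=1 fwd=0
After 2 (back): cur=HOME back=0 fwd=1
After 3 (visit(D)): cur=D back=1 fwd=0
After 4 (back): cur=HOME back=0 fwd=1
After 5 (forward): cur=D back=1 fwd=0
After 6 (visit(P)): cur=P back=2 fwd=0
After 7 (visit(H)): cur=H back=3 fwd=0

Answer: yes no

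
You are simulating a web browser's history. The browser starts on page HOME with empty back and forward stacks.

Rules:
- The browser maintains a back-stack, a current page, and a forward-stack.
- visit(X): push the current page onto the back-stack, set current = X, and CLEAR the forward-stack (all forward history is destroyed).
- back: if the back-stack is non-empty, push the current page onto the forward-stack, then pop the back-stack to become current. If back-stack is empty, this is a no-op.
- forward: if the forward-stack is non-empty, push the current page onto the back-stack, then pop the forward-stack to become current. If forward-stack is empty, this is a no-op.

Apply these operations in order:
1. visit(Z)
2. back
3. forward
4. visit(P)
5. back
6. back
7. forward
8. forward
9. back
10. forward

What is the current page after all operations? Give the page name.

After 1 (visit(Z)): cur=Z back=1 fwd=0
After 2 (back): cur=HOME back=0 fwd=1
After 3 (forward): cur=Z back=1 fwd=0
After 4 (visit(P)): cur=P back=2 fwd=0
After 5 (back): cur=Z back=1 fwd=1
After 6 (back): cur=HOME back=0 fwd=2
After 7 (forward): cur=Z back=1 fwd=1
After 8 (forward): cur=P back=2 fwd=0
After 9 (back): cur=Z back=1 fwd=1
After 10 (forward): cur=P back=2 fwd=0

Answer: P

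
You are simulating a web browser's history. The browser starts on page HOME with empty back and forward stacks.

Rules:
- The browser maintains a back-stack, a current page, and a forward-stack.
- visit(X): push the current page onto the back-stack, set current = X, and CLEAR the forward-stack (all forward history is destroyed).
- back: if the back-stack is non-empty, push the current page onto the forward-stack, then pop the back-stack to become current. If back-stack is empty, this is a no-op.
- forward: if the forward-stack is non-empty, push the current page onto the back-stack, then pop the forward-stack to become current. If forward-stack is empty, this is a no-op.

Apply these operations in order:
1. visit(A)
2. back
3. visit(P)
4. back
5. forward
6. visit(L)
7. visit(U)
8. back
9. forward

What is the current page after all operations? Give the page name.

Answer: U

Derivation:
After 1 (visit(A)): cur=A back=1 fwd=0
After 2 (back): cur=HOME back=0 fwd=1
After 3 (visit(P)): cur=P back=1 fwd=0
After 4 (back): cur=HOME back=0 fwd=1
After 5 (forward): cur=P back=1 fwd=0
After 6 (visit(L)): cur=L back=2 fwd=0
After 7 (visit(U)): cur=U back=3 fwd=0
After 8 (back): cur=L back=2 fwd=1
After 9 (forward): cur=U back=3 fwd=0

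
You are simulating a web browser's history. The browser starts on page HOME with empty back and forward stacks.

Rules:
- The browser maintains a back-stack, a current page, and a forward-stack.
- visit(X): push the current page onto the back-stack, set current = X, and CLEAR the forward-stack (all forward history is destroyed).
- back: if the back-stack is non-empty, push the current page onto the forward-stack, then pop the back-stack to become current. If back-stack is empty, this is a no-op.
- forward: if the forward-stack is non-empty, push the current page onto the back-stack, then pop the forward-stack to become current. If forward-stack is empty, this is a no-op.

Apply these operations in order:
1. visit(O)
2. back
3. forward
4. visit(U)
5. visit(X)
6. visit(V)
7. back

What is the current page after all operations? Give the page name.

After 1 (visit(O)): cur=O back=1 fwd=0
After 2 (back): cur=HOME back=0 fwd=1
After 3 (forward): cur=O back=1 fwd=0
After 4 (visit(U)): cur=U back=2 fwd=0
After 5 (visit(X)): cur=X back=3 fwd=0
After 6 (visit(V)): cur=V back=4 fwd=0
After 7 (back): cur=X back=3 fwd=1

Answer: X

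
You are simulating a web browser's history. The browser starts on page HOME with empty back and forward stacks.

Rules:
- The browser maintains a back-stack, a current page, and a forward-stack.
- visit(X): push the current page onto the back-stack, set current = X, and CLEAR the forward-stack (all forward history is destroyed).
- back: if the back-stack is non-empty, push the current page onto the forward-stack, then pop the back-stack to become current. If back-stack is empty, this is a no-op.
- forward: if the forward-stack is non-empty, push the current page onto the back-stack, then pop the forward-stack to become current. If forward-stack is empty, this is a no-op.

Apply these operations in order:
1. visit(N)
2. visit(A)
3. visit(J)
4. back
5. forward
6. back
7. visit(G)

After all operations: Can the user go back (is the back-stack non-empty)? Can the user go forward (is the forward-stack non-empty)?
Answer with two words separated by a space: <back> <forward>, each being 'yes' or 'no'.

After 1 (visit(N)): cur=N back=1 fwd=0
After 2 (visit(A)): cur=A back=2 fwd=0
After 3 (visit(J)): cur=J back=3 fwd=0
After 4 (back): cur=A back=2 fwd=1
After 5 (forward): cur=J back=3 fwd=0
After 6 (back): cur=A back=2 fwd=1
After 7 (visit(G)): cur=G back=3 fwd=0

Answer: yes no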